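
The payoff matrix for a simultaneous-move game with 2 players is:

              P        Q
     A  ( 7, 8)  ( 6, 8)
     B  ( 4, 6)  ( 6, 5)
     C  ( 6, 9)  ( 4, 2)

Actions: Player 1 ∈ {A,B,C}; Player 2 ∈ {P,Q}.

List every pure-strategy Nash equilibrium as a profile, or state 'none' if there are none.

(A,P): NE
(A,Q): NE
(B,P): not NE [P1→A gives 7>4]
(B,Q): not NE [P2→P gives 6>5]
(C,P): not NE [P1→A gives 7>6]
(C,Q): not NE [P1→B gives 6>4; P2→P gives 9>2]

NE set: (A,P), (A,Q)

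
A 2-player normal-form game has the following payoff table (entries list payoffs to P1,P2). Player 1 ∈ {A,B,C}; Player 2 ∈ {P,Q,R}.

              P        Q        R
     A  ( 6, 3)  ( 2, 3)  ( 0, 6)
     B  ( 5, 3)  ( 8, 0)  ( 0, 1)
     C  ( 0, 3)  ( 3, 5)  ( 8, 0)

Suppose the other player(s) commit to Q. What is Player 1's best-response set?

P1 best: {B}

u_1(A vs Q) = 2
u_1(B vs Q) = 8
u_1(C vs Q) = 3
max payoff 8 at {B}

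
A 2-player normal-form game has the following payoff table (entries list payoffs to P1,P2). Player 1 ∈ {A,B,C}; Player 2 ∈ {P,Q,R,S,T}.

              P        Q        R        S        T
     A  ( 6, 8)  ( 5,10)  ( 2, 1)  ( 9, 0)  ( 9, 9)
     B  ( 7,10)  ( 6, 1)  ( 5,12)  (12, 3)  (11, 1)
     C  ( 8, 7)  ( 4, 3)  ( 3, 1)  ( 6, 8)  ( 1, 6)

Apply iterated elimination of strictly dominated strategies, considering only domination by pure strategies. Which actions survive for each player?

P1 drop A (B beats it: P:7>6 Q:6>5 R:5>2 S:12>9 T:11>9)
P2 drop Q (P beats it: B:10>1 C:7>3)
P2 drop T (P beats it: B:10>1 C:7>6)
P1→{B,C} P2→{P,R,S}

Remaining: P1:{B,C} P2:{P,R,S}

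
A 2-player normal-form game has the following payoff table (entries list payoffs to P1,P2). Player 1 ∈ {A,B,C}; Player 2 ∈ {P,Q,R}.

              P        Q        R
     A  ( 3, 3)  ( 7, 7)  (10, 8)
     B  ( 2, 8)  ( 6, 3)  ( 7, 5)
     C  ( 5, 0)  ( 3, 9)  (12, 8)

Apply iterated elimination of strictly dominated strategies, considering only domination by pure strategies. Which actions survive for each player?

P1 drop B (A beats it: P:3>2 Q:7>6 R:10>7)
P2 drop P (Q beats it: A:7>3 C:9>0)
P1→{A,C} P2→{Q,R}

IESDS → P1:{A,C} P2:{Q,R}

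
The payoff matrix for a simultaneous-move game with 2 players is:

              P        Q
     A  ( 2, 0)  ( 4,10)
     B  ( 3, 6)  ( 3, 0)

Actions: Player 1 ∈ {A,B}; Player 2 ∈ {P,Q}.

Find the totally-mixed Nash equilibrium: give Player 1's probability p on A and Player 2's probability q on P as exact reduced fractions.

P1 indiff ⇒ q·2+(1-q)·4 = q·3+(1-q)·3 ⇒ q(-1) = (1-q)(-1) ⇒ q = 1/2
P2 indiff ⇒ p·0+(1-p)·6 = p·10+(1-p)·0 ⇒ p(-10) = (1-p)(-6) ⇒ p = 3/8

P1 mixes 3/8 on A; P2 mixes 1/2 on P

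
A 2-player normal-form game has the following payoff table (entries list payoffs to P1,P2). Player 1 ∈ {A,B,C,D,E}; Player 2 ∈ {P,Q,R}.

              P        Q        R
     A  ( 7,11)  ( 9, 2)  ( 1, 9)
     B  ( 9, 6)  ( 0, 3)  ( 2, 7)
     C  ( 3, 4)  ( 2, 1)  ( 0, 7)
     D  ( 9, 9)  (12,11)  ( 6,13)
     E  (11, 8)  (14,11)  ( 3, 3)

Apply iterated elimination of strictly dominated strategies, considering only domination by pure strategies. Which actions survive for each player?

Survivors P1:{D,E} P2:{Q,R}

P1 drop A (D beats it: P:9>7 Q:12>9 R:6>1)
P1 drop B (E beats it: P:11>9 Q:14>0 R:3>2)
P1 drop C (D beats it: P:9>3 Q:12>2 R:6>0)
P2 drop P (Q beats it: D:11>9 E:11>8)
P1→{D,E} P2→{Q,R}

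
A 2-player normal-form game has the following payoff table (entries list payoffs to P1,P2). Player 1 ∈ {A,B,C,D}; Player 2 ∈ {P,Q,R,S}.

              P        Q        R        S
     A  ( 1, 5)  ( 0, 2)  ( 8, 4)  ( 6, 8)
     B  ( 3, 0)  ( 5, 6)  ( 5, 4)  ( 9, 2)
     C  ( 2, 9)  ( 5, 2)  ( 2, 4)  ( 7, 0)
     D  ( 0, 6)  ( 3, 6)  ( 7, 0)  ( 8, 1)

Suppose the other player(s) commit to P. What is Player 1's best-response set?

u_1(A vs P) = 1
u_1(B vs P) = 3
u_1(C vs P) = 2
u_1(D vs P) = 0
max payoff 3 at {B}

argmax u_1 = {B}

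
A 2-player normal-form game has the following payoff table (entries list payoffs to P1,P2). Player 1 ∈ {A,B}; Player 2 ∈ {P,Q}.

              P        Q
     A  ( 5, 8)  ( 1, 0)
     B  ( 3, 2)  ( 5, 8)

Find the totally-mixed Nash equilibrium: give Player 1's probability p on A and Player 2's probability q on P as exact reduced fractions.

P1 indiff ⇒ q·5+(1-q)·1 = q·3+(1-q)·5 ⇒ q(2) = (1-q)(4) ⇒ q = 2/3
P2 indiff ⇒ p·8+(1-p)·2 = p·0+(1-p)·8 ⇒ p(8) = (1-p)(6) ⇒ p = 3/7

P1 mixes 3/7 on A; P2 mixes 2/3 on P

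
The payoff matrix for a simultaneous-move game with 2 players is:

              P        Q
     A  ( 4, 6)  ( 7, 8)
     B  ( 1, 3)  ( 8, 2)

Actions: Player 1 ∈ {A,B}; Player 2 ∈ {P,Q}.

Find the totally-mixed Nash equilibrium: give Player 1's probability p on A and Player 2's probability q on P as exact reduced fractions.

P1 indiff ⇒ q·4+(1-q)·7 = q·1+(1-q)·8 ⇒ q(3) = (1-q)(1) ⇒ q = 1/4
P2 indiff ⇒ p·6+(1-p)·3 = p·8+(1-p)·2 ⇒ p(-2) = (1-p)(-1) ⇒ p = 1/3

(p,q) = (1/3, 1/4)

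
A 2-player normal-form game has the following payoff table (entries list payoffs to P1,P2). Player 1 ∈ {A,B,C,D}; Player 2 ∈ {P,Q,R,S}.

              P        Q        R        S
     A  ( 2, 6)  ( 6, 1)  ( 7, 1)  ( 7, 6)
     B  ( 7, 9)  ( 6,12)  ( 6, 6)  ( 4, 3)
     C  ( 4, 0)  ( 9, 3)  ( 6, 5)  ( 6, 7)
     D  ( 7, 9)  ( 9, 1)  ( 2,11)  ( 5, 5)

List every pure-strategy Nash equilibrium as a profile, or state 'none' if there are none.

(A,P): not NE [P1→D gives 7>2]
(A,Q): not NE [P1→D gives 9>6; P2→S gives 6>1]
(A,R): not NE [P2→S gives 6>1]
(A,S): NE
(B,P): not NE [P2→Q gives 12>9]
(B,Q): not NE [P1→D gives 9>6]
(B,R): not NE [P1→A gives 7>6; P2→Q gives 12>6]
(B,S): not NE [P1→A gives 7>4; P2→Q gives 12>3]
(C,P): not NE [P1→D gives 7>4; P2→S gives 7>0]
(C,Q): not NE [P2→S gives 7>3]
(C,R): not NE [P1→A gives 7>6; P2→S gives 7>5]
(C,S): not NE [P1→A gives 7>6]
(D,P): not NE [P2→R gives 11>9]
(D,Q): not NE [P2→R gives 11>1]
(D,R): not NE [P1→A gives 7>2]
(D,S): not NE [P1→A gives 7>5; P2→R gives 11>5]

NE set: (A,S)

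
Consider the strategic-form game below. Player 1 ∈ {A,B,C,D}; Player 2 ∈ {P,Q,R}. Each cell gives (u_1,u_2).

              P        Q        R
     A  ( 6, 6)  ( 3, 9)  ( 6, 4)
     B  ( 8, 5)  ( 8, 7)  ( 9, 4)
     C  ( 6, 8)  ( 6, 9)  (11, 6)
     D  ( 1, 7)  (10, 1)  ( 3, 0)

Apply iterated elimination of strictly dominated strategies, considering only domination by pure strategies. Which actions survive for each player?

IESDS → P1:{B,D} P2:{P,Q}

P1 drop A (B beats it: P:8>6 Q:8>3 R:9>6)
P2 drop R (P beats it: B:5>4 C:8>6 D:7>0)
P1 drop C (B beats it: P:8>6 Q:8>6)
P1→{B,D} P2→{P,Q}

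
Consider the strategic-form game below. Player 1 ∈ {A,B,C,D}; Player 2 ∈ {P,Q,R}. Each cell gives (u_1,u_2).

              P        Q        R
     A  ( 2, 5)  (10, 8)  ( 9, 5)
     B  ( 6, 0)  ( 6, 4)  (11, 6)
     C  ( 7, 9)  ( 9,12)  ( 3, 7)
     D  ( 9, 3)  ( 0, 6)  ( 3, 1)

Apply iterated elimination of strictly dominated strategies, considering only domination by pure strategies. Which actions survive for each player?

P2 drop P (Q beats it: A:8>5 B:4>0 C:12>9 D:6>3)
P1 drop C (A beats it: Q:10>9 R:9>3)
P1 drop D (A beats it: Q:10>0 R:9>3)
P1→{A,B} P2→{Q,R}

Survivors P1:{A,B} P2:{Q,R}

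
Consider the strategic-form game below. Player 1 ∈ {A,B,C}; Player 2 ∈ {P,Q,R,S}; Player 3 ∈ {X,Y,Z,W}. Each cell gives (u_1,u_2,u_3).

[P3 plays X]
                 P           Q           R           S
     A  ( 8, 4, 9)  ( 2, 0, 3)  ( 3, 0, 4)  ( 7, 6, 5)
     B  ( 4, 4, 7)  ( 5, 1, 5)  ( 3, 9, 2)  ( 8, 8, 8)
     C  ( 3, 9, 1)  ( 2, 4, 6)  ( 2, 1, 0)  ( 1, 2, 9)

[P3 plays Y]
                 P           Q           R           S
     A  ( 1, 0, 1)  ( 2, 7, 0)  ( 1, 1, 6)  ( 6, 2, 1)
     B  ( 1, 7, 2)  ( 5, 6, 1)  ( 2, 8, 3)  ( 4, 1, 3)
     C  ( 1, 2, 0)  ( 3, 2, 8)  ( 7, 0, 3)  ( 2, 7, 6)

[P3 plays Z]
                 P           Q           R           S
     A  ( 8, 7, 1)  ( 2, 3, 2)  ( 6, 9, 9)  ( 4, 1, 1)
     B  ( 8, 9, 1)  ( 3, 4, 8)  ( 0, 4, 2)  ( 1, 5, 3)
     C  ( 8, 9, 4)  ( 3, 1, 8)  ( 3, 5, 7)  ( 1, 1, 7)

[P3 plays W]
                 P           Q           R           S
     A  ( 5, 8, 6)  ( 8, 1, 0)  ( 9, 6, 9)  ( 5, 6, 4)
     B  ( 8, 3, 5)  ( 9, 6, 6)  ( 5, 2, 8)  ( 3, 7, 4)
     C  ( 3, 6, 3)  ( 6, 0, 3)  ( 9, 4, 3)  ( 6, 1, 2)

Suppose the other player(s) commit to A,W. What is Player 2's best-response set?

u_2(P vs A,W) = 8
u_2(Q vs A,W) = 1
u_2(R vs A,W) = 6
u_2(S vs A,W) = 6
max payoff 8 at {P}

BR_2 = {P}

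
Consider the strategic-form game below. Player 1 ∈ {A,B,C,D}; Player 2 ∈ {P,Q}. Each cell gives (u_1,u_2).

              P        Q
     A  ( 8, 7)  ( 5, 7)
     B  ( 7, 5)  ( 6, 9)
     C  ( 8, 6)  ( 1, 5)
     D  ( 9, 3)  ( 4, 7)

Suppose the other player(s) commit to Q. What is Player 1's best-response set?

argmax u_1 = {B}

u_1(A vs Q) = 5
u_1(B vs Q) = 6
u_1(C vs Q) = 1
u_1(D vs Q) = 4
max payoff 6 at {B}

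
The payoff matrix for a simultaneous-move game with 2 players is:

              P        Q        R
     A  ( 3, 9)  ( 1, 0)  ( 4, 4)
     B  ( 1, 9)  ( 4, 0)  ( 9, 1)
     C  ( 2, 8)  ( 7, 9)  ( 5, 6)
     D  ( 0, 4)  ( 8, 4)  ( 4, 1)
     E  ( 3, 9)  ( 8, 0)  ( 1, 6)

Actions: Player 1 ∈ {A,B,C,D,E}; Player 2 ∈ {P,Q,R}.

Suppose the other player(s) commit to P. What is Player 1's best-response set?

u_1(A vs P) = 3
u_1(B vs P) = 1
u_1(C vs P) = 2
u_1(D vs P) = 0
u_1(E vs P) = 3
max payoff 3 at {A,E}

BR_1 = {A,E}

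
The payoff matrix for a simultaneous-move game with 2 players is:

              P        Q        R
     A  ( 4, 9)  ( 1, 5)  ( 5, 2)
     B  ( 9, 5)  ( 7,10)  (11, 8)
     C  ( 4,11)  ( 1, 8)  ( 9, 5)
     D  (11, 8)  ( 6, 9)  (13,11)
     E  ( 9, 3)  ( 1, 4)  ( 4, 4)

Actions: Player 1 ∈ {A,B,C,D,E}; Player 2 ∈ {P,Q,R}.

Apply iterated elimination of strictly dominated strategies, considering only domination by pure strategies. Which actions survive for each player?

P1 drop A (B beats it: P:9>4 Q:7>1 R:11>5)
P1 drop C (B beats it: P:9>4 Q:7>1 R:11>9)
P1 drop E (D beats it: P:11>9 Q:6>1 R:13>4)
P2 drop P (Q beats it: B:10>5 D:9>8)
P1→{B,D} P2→{Q,R}

Remaining: P1:{B,D} P2:{Q,R}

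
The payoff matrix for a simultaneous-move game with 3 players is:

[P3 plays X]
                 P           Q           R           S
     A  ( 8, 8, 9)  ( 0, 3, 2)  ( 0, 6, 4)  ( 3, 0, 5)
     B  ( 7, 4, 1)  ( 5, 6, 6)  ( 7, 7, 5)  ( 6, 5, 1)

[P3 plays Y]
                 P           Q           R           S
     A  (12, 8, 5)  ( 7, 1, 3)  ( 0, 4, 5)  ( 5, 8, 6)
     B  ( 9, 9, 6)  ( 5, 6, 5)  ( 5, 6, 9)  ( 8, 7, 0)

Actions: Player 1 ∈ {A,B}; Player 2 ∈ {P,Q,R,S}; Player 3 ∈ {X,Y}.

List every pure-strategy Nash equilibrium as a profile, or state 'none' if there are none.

(A,P,X): NE
(A,P,Y): not NE [P3→X gives 9>5]
(A,Q,X): not NE [P1→B gives 5>0; P2→P gives 8>3; P3→Y gives 3>2]
(A,Q,Y): not NE [P2→S gives 8>1]
(A,R,X): not NE [P1→B gives 7>0; P2→P gives 8>6; P3→Y gives 5>4]
(A,R,Y): not NE [P1→B gives 5>0; P2→S gives 8>4]
(A,S,X): not NE [P1→B gives 6>3; P2→P gives 8>0; P3→Y gives 6>5]
(A,S,Y): not NE [P1→B gives 8>5]
(B,P,X): not NE [P1→A gives 8>7; P2→R gives 7>4; P3→Y gives 6>1]
(B,P,Y): not NE [P1→A gives 12>9]
(B,Q,X): not NE [P2→R gives 7>6]
(B,Q,Y): not NE [P1→A gives 7>5; P2→P gives 9>6; P3→X gives 6>5]
(B,R,X): not NE [P3→Y gives 9>5]
(B,R,Y): not NE [P2→P gives 9>6]
(B,S,X): not NE [P2→R gives 7>5]
(B,S,Y): not NE [P2→P gives 9>7; P3→X gives 1>0]

NE set: (A,P,X)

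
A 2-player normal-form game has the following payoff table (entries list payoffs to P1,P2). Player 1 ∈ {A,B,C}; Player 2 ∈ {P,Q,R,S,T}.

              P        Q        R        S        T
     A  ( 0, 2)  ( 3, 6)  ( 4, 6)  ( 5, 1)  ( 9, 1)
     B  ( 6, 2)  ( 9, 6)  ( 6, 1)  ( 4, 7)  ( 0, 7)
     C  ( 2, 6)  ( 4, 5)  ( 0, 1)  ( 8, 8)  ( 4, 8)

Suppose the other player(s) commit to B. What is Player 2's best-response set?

P2 best: {S,T}

u_2(P vs B) = 2
u_2(Q vs B) = 6
u_2(R vs B) = 1
u_2(S vs B) = 7
u_2(T vs B) = 7
max payoff 7 at {S,T}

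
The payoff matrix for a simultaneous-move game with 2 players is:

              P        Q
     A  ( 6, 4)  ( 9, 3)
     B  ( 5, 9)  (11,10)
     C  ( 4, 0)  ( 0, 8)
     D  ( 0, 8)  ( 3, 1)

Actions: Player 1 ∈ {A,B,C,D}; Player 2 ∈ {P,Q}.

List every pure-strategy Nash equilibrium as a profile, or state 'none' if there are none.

(A,P): NE
(A,Q): not NE [P1→B gives 11>9; P2→P gives 4>3]
(B,P): not NE [P1→A gives 6>5; P2→Q gives 10>9]
(B,Q): NE
(C,P): not NE [P1→A gives 6>4; P2→Q gives 8>0]
(C,Q): not NE [P1→B gives 11>0]
(D,P): not NE [P1→A gives 6>0]
(D,Q): not NE [P1→B gives 11>3; P2→P gives 8>1]

Nash profiles: (A,P), (B,Q)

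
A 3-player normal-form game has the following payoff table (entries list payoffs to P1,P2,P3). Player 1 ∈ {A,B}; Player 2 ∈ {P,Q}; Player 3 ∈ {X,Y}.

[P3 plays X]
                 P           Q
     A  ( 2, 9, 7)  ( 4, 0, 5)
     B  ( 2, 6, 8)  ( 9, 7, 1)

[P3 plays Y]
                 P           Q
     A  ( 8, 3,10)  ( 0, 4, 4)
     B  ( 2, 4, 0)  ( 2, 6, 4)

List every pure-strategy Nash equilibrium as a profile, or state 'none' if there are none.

(A,P,X): not NE [P3→Y gives 10>7]
(A,P,Y): not NE [P2→Q gives 4>3]
(A,Q,X): not NE [P1→B gives 9>4; P2→P gives 9>0]
(A,Q,Y): not NE [P1→B gives 2>0; P3→X gives 5>4]
(B,P,X): not NE [P2→Q gives 7>6]
(B,P,Y): not NE [P1→A gives 8>2; P2→Q gives 6>4; P3→X gives 8>0]
(B,Q,X): not NE [P3→Y gives 4>1]
(B,Q,Y): NE

Nash profiles: (B,Q,Y)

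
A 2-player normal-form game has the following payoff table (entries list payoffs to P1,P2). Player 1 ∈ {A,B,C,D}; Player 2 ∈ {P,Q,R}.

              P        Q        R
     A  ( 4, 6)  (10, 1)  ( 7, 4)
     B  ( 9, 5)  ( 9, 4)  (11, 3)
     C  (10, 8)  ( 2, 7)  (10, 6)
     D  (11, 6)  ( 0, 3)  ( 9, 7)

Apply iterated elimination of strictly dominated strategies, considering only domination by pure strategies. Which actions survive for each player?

P2 drop Q (P beats it: A:6>1 B:5>4 C:8>7 D:6>3)
P1 drop A (B beats it: P:9>4 R:11>7)
P1→{B,C,D} P2→{P,R}

IESDS → P1:{B,C,D} P2:{P,R}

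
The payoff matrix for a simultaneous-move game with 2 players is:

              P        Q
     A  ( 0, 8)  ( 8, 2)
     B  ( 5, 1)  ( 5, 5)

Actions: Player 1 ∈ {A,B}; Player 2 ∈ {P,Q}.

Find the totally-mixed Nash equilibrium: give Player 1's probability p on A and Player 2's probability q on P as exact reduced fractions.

P1 indiff ⇒ q·0+(1-q)·8 = q·5+(1-q)·5 ⇒ q(-5) = (1-q)(-3) ⇒ q = 3/8
P2 indiff ⇒ p·8+(1-p)·1 = p·2+(1-p)·5 ⇒ p(6) = (1-p)(4) ⇒ p = 2/5

(p,q) = (2/5, 3/8)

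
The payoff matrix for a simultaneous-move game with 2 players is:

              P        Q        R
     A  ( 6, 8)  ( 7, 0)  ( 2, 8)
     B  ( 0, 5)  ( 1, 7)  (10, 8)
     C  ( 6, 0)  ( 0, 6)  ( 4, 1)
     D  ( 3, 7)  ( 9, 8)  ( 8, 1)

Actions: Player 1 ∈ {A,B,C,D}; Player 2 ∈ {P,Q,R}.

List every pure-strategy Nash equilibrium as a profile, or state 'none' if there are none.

Nash profiles: (A,P), (B,R), (D,Q)

(A,P): NE
(A,Q): not NE [P1→D gives 9>7; P2→R gives 8>0]
(A,R): not NE [P1→B gives 10>2]
(B,P): not NE [P1→C gives 6>0; P2→R gives 8>5]
(B,Q): not NE [P1→D gives 9>1; P2→R gives 8>7]
(B,R): NE
(C,P): not NE [P2→Q gives 6>0]
(C,Q): not NE [P1→D gives 9>0]
(C,R): not NE [P1→B gives 10>4; P2→Q gives 6>1]
(D,P): not NE [P1→C gives 6>3; P2→Q gives 8>7]
(D,Q): NE
(D,R): not NE [P1→B gives 10>8; P2→Q gives 8>1]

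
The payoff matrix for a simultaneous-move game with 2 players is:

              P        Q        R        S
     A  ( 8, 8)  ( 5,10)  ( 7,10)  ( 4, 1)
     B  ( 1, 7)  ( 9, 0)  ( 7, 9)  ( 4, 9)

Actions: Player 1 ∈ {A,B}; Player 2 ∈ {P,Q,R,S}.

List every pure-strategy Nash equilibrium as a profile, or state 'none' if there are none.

PSNE = {(A,R), (B,R), (B,S)}

(A,P): not NE [P2→R gives 10>8]
(A,Q): not NE [P1→B gives 9>5]
(A,R): NE
(A,S): not NE [P2→R gives 10>1]
(B,P): not NE [P1→A gives 8>1; P2→S gives 9>7]
(B,Q): not NE [P2→S gives 9>0]
(B,R): NE
(B,S): NE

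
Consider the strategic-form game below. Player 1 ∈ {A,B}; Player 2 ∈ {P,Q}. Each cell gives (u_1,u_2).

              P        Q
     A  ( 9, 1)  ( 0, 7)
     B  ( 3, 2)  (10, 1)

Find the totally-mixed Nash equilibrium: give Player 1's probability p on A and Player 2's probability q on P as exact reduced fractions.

P1 indiff ⇒ q·9+(1-q)·0 = q·3+(1-q)·10 ⇒ q(6) = (1-q)(10) ⇒ q = 5/8
P2 indiff ⇒ p·1+(1-p)·2 = p·7+(1-p)·1 ⇒ p(-6) = (1-p)(-1) ⇒ p = 1/7

P1 mixes 1/7 on A; P2 mixes 5/8 on P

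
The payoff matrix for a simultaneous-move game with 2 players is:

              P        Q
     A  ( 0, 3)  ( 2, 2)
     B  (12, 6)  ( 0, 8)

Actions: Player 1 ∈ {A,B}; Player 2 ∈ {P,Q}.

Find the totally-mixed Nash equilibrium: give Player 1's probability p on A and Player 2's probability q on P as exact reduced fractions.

P1 indiff ⇒ q·0+(1-q)·2 = q·12+(1-q)·0 ⇒ q(-12) = (1-q)(-2) ⇒ q = 1/7
P2 indiff ⇒ p·3+(1-p)·6 = p·2+(1-p)·8 ⇒ p(1) = (1-p)(2) ⇒ p = 2/3

P1 mixes 2/3 on A; P2 mixes 1/7 on P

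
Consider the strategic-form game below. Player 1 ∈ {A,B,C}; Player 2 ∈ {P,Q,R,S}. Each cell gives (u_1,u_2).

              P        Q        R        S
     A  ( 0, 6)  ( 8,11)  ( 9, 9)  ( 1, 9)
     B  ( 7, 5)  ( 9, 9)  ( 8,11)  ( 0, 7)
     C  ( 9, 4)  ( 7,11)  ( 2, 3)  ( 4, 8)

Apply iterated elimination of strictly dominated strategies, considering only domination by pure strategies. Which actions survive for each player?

P2 drop P (Q beats it: A:11>6 B:9>5 C:11>4)
P2 drop S (Q beats it: A:11>9 B:9>7 C:11>8)
P1 drop C (A beats it: Q:8>7 R:9>2)
P1→{A,B} P2→{Q,R}

IESDS → P1:{A,B} P2:{Q,R}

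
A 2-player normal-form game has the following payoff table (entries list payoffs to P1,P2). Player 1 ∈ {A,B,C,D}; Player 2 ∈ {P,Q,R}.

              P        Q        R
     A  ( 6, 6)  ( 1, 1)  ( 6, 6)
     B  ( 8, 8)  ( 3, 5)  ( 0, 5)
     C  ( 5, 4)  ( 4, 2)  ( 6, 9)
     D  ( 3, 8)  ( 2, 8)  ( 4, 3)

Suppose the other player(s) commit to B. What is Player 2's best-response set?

P2 best: {P}

u_2(P vs B) = 8
u_2(Q vs B) = 5
u_2(R vs B) = 5
max payoff 8 at {P}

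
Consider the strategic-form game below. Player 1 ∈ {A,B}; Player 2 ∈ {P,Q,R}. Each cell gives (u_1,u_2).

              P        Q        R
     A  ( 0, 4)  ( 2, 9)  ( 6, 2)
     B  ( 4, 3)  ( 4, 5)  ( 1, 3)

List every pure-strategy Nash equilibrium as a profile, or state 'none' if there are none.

(A,P): not NE [P1→B gives 4>0; P2→Q gives 9>4]
(A,Q): not NE [P1→B gives 4>2]
(A,R): not NE [P2→Q gives 9>2]
(B,P): not NE [P2→Q gives 5>3]
(B,Q): NE
(B,R): not NE [P1→A gives 6>1; P2→Q gives 5>3]

NE set: (B,Q)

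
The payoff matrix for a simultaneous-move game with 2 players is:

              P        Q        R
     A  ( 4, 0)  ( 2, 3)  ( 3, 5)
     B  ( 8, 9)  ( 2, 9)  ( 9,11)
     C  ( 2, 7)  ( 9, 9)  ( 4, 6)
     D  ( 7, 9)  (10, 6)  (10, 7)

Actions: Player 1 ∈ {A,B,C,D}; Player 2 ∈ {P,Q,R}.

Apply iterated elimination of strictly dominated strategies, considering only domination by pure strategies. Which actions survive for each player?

P1 drop A (D beats it: P:7>4 Q:10>2 R:10>3)
P1 drop C (D beats it: P:7>2 Q:10>9 R:10>4)
P2 drop Q (R beats it: B:11>9 D:7>6)
P1→{B,D} P2→{P,R}

IESDS → P1:{B,D} P2:{P,R}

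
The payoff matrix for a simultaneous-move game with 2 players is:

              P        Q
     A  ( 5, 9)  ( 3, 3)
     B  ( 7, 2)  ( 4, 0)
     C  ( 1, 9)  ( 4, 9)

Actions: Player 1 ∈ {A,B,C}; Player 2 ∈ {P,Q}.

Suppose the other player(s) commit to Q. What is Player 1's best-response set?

argmax u_1 = {B,C}

u_1(A vs Q) = 3
u_1(B vs Q) = 4
u_1(C vs Q) = 4
max payoff 4 at {B,C}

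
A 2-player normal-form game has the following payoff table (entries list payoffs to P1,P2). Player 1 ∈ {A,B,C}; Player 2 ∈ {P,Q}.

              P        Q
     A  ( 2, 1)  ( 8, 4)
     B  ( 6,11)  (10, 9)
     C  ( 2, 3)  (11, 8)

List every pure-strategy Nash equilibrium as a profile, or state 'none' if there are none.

(A,P): not NE [P1→B gives 6>2; P2→Q gives 4>1]
(A,Q): not NE [P1→C gives 11>8]
(B,P): NE
(B,Q): not NE [P1→C gives 11>10; P2→P gives 11>9]
(C,P): not NE [P1→B gives 6>2; P2→Q gives 8>3]
(C,Q): NE

Nash profiles: (B,P), (C,Q)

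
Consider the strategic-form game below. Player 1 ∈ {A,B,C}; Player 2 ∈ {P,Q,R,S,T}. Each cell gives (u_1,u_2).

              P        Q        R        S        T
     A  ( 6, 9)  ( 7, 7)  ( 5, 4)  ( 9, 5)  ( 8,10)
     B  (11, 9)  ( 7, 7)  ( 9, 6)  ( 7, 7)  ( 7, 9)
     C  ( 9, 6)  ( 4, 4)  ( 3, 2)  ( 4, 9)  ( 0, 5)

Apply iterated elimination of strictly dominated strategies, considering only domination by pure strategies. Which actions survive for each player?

P1 drop C (B beats it: P:11>9 Q:7>4 R:9>3 S:7>4 T:7>0)
P2 drop Q (P beats it: A:9>7 B:9>7)
P2 drop R (P beats it: A:9>4 B:9>6)
P2 drop S (P beats it: A:9>5 B:9>7)
P1→{A,B} P2→{P,T}

Remaining: P1:{A,B} P2:{P,T}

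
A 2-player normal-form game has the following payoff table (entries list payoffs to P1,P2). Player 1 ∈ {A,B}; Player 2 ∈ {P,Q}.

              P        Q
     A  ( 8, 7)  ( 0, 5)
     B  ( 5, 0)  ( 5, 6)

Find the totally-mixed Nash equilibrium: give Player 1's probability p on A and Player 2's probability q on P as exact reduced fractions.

P1 indiff ⇒ q·8+(1-q)·0 = q·5+(1-q)·5 ⇒ q(3) = (1-q)(5) ⇒ q = 5/8
P2 indiff ⇒ p·7+(1-p)·0 = p·5+(1-p)·6 ⇒ p(2) = (1-p)(6) ⇒ p = 3/4

(p,q) = (3/4, 5/8)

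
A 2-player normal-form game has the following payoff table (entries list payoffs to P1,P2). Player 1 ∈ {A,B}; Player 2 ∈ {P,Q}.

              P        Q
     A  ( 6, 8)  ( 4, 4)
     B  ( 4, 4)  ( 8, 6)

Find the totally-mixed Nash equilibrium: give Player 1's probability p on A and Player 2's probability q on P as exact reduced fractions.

P1 mixes 1/3 on A; P2 mixes 2/3 on P

P1 indiff ⇒ q·6+(1-q)·4 = q·4+(1-q)·8 ⇒ q(2) = (1-q)(4) ⇒ q = 2/3
P2 indiff ⇒ p·8+(1-p)·4 = p·4+(1-p)·6 ⇒ p(4) = (1-p)(2) ⇒ p = 1/3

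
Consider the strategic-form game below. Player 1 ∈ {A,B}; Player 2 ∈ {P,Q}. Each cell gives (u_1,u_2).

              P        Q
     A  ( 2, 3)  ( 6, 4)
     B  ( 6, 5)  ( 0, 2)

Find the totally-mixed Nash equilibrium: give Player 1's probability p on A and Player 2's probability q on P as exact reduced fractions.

P1 indiff ⇒ q·2+(1-q)·6 = q·6+(1-q)·0 ⇒ q(-4) = (1-q)(-6) ⇒ q = 3/5
P2 indiff ⇒ p·3+(1-p)·5 = p·4+(1-p)·2 ⇒ p(-1) = (1-p)(-3) ⇒ p = 3/4

(p,q) = (3/4, 3/5)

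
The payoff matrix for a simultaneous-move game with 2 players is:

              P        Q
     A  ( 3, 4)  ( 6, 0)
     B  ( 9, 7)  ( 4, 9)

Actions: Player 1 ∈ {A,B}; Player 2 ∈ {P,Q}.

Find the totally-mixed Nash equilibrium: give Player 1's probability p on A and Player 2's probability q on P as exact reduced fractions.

(p,q) = (1/3, 1/4)

P1 indiff ⇒ q·3+(1-q)·6 = q·9+(1-q)·4 ⇒ q(-6) = (1-q)(-2) ⇒ q = 1/4
P2 indiff ⇒ p·4+(1-p)·7 = p·0+(1-p)·9 ⇒ p(4) = (1-p)(2) ⇒ p = 1/3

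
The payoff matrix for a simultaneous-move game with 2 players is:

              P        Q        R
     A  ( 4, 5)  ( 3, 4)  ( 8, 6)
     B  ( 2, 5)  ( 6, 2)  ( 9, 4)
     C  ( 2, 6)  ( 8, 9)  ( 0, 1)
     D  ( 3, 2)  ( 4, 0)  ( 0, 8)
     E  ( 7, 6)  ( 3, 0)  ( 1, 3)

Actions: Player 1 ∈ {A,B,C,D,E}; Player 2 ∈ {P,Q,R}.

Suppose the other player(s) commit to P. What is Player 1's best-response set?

u_1(A vs P) = 4
u_1(B vs P) = 2
u_1(C vs P) = 2
u_1(D vs P) = 3
u_1(E vs P) = 7
max payoff 7 at {E}

BR_1 = {E}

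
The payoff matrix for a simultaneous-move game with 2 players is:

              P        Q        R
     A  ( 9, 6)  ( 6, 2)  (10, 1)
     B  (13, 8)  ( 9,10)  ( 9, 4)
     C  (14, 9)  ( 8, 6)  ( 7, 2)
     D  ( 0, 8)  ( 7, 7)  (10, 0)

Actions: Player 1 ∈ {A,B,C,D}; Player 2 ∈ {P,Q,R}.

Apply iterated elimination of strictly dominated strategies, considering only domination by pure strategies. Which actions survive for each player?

IESDS → P1:{B,C} P2:{P,Q}

P2 drop R (P beats it: A:6>1 B:8>4 C:9>2 D:8>0)
P1 drop A (B beats it: P:13>9 Q:9>6)
P1 drop D (B beats it: P:13>0 Q:9>7)
P1→{B,C} P2→{P,Q}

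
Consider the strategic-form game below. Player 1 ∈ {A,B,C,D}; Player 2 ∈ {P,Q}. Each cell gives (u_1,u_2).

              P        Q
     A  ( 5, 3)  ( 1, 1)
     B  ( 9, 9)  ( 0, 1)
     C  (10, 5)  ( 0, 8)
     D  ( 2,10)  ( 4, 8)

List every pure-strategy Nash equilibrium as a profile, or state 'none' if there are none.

(A,P): not NE [P1→C gives 10>5]
(A,Q): not NE [P1→D gives 4>1; P2→P gives 3>1]
(B,P): not NE [P1→C gives 10>9]
(B,Q): not NE [P1→D gives 4>0; P2→P gives 9>1]
(C,P): not NE [P2→Q gives 8>5]
(C,Q): not NE [P1→D gives 4>0]
(D,P): not NE [P1→C gives 10>2]
(D,Q): not NE [P2→P gives 10>8]

No pure NE.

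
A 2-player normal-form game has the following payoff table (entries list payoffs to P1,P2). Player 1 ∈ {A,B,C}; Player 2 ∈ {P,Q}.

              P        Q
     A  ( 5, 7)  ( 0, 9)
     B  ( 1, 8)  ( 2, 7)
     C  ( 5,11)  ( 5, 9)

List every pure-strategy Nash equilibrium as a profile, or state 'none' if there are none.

PSNE = {(C,P)}

(A,P): not NE [P2→Q gives 9>7]
(A,Q): not NE [P1→C gives 5>0]
(B,P): not NE [P1→C gives 5>1]
(B,Q): not NE [P1→C gives 5>2; P2→P gives 8>7]
(C,P): NE
(C,Q): not NE [P2→P gives 11>9]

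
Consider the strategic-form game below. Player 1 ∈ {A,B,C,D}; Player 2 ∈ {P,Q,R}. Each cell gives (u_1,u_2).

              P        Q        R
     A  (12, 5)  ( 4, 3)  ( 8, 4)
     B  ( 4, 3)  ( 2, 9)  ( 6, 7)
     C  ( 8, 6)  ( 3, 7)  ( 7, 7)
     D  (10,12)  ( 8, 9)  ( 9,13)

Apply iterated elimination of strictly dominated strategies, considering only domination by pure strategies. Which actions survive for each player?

P1 drop B (A beats it: P:12>4 Q:4>2 R:8>6)
P1 drop C (A beats it: P:12>8 Q:4>3 R:8>7)
P2 drop Q (P beats it: A:5>3 D:12>9)
P1→{A,D} P2→{P,R}

Remaining: P1:{A,D} P2:{P,R}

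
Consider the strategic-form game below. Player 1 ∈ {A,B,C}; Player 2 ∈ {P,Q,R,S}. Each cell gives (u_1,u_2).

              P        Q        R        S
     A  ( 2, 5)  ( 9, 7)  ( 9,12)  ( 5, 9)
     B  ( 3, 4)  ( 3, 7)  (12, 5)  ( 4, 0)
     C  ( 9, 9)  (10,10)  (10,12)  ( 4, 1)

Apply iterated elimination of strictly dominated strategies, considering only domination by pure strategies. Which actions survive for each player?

P2 drop P (Q beats it: A:7>5 B:7>4 C:10>9)
P2 drop S (R beats it: A:12>9 B:5>0 C:12>1)
P1 drop A (C beats it: Q:10>9 R:10>9)
P1→{B,C} P2→{Q,R}

IESDS → P1:{B,C} P2:{Q,R}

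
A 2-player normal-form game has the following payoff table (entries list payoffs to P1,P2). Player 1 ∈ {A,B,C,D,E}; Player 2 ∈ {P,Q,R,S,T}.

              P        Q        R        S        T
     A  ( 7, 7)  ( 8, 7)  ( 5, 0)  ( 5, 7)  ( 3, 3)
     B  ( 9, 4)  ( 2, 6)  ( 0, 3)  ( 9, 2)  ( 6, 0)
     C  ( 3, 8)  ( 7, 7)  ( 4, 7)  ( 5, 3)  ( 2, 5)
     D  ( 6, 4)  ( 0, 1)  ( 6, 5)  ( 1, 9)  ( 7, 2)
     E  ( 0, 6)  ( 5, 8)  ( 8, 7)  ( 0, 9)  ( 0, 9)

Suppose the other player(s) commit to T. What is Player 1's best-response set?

u_1(A vs T) = 3
u_1(B vs T) = 6
u_1(C vs T) = 2
u_1(D vs T) = 7
u_1(E vs T) = 0
max payoff 7 at {D}

P1 best: {D}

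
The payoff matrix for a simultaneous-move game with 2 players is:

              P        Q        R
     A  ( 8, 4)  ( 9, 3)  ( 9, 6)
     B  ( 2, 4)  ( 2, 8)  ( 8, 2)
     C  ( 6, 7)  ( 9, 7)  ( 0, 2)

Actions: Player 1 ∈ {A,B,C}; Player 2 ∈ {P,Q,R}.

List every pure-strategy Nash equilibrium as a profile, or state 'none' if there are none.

NE set: (A,R), (C,Q)

(A,P): not NE [P2→R gives 6>4]
(A,Q): not NE [P2→R gives 6>3]
(A,R): NE
(B,P): not NE [P1→A gives 8>2; P2→Q gives 8>4]
(B,Q): not NE [P1→C gives 9>2]
(B,R): not NE [P1→A gives 9>8; P2→Q gives 8>2]
(C,P): not NE [P1→A gives 8>6]
(C,Q): NE
(C,R): not NE [P1→A gives 9>0; P2→Q gives 7>2]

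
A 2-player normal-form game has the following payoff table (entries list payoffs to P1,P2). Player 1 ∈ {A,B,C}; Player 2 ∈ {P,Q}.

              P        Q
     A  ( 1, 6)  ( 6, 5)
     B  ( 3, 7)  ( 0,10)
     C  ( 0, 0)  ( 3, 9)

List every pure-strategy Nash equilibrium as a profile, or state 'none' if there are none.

(A,P): not NE [P1→B gives 3>1]
(A,Q): not NE [P2→P gives 6>5]
(B,P): not NE [P2→Q gives 10>7]
(B,Q): not NE [P1→A gives 6>0]
(C,P): not NE [P1→B gives 3>0; P2→Q gives 9>0]
(C,Q): not NE [P1→A gives 6>3]

No pure NE.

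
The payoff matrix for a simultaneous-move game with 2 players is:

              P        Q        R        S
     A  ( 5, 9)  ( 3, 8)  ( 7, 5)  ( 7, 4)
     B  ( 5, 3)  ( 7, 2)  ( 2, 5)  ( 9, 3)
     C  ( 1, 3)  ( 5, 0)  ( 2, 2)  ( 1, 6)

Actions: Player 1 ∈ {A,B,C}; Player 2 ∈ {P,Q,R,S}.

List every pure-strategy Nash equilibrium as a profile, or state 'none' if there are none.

(A,P): NE
(A,Q): not NE [P1→B gives 7>3; P2→P gives 9>8]
(A,R): not NE [P2→P gives 9>5]
(A,S): not NE [P1→B gives 9>7; P2→P gives 9>4]
(B,P): not NE [P2→R gives 5>3]
(B,Q): not NE [P2→R gives 5>2]
(B,R): not NE [P1→A gives 7>2]
(B,S): not NE [P2→R gives 5>3]
(C,P): not NE [P1→B gives 5>1; P2→S gives 6>3]
(C,Q): not NE [P1→B gives 7>5; P2→S gives 6>0]
(C,R): not NE [P1→A gives 7>2; P2→S gives 6>2]
(C,S): not NE [P1→B gives 9>1]

PSNE = {(A,P)}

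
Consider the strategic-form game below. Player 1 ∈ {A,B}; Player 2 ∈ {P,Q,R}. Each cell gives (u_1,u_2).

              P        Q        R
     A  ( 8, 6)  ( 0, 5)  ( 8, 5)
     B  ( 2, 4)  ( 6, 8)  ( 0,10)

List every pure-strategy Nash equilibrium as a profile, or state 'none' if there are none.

NE set: (A,P)

(A,P): NE
(A,Q): not NE [P1→B gives 6>0; P2→P gives 6>5]
(A,R): not NE [P2→P gives 6>5]
(B,P): not NE [P1→A gives 8>2; P2→R gives 10>4]
(B,Q): not NE [P2→R gives 10>8]
(B,R): not NE [P1→A gives 8>0]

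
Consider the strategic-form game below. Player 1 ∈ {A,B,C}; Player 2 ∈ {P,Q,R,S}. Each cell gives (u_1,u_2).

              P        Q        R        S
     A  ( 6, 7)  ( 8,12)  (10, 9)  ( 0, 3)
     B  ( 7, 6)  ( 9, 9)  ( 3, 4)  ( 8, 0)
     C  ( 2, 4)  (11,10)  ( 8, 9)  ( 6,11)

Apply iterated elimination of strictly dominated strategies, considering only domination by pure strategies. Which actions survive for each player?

P2 drop P (Q beats it: A:12>7 B:9>6 C:10>4)
P2 drop R (Q beats it: A:12>9 B:9>4 C:10>9)
P1 drop A (B beats it: Q:9>8 S:8>0)
P1→{B,C} P2→{Q,S}

Remaining: P1:{B,C} P2:{Q,S}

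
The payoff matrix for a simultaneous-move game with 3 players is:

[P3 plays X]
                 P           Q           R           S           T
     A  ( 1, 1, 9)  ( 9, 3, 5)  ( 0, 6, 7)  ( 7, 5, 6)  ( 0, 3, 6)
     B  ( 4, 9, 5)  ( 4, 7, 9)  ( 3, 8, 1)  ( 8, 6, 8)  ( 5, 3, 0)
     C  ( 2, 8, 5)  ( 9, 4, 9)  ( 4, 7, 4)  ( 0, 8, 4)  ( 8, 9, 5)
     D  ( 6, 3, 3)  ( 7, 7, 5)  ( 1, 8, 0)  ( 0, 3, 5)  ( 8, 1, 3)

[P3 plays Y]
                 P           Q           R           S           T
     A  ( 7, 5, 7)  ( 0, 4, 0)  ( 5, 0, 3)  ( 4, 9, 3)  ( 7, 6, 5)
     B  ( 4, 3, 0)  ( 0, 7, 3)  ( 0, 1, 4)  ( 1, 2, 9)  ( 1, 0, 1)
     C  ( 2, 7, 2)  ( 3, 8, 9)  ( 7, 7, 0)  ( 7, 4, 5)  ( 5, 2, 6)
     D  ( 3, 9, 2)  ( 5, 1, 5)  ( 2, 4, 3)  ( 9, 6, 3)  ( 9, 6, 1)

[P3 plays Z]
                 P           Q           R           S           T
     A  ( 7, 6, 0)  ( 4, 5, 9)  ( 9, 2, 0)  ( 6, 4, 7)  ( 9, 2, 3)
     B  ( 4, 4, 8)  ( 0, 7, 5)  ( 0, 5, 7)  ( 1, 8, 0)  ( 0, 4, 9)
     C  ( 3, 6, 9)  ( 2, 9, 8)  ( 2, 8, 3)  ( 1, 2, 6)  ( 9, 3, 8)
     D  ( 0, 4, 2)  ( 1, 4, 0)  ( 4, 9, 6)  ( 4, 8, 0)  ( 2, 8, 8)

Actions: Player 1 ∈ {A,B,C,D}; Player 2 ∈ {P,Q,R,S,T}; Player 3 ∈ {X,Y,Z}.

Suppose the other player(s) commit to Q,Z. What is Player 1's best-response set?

argmax u_1 = {A}

u_1(A vs Q,Z) = 4
u_1(B vs Q,Z) = 0
u_1(C vs Q,Z) = 2
u_1(D vs Q,Z) = 1
max payoff 4 at {A}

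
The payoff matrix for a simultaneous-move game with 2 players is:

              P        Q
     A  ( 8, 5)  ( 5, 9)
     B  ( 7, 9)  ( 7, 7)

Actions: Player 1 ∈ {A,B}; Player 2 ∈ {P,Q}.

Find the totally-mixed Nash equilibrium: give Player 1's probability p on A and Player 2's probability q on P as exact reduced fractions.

P1 indiff ⇒ q·8+(1-q)·5 = q·7+(1-q)·7 ⇒ q(1) = (1-q)(2) ⇒ q = 2/3
P2 indiff ⇒ p·5+(1-p)·9 = p·9+(1-p)·7 ⇒ p(-4) = (1-p)(-2) ⇒ p = 1/3

(p,q) = (1/3, 2/3)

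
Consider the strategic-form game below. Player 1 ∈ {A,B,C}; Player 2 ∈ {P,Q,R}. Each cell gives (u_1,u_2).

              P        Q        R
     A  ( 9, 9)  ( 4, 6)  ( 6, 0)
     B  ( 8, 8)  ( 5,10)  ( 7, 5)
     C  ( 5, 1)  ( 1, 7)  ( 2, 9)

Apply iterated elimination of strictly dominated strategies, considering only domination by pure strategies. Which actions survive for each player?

IESDS → P1:{A,B} P2:{P,Q}

P1 drop C (A beats it: P:9>5 Q:4>1 R:6>2)
P2 drop R (P beats it: A:9>0 B:8>5)
P1→{A,B} P2→{P,Q}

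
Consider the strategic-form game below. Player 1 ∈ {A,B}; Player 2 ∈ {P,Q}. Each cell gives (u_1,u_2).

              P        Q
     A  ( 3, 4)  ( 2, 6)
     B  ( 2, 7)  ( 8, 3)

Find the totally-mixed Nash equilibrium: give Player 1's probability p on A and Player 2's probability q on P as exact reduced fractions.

P1 mixes 2/3 on A; P2 mixes 6/7 on P

P1 indiff ⇒ q·3+(1-q)·2 = q·2+(1-q)·8 ⇒ q(1) = (1-q)(6) ⇒ q = 6/7
P2 indiff ⇒ p·4+(1-p)·7 = p·6+(1-p)·3 ⇒ p(-2) = (1-p)(-4) ⇒ p = 2/3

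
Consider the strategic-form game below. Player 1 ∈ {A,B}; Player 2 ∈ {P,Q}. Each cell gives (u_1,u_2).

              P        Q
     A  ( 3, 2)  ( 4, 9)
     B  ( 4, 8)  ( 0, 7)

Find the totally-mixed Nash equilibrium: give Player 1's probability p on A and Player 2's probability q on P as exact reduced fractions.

p=1/8, q=4/5

P1 indiff ⇒ q·3+(1-q)·4 = q·4+(1-q)·0 ⇒ q(-1) = (1-q)(-4) ⇒ q = 4/5
P2 indiff ⇒ p·2+(1-p)·8 = p·9+(1-p)·7 ⇒ p(-7) = (1-p)(-1) ⇒ p = 1/8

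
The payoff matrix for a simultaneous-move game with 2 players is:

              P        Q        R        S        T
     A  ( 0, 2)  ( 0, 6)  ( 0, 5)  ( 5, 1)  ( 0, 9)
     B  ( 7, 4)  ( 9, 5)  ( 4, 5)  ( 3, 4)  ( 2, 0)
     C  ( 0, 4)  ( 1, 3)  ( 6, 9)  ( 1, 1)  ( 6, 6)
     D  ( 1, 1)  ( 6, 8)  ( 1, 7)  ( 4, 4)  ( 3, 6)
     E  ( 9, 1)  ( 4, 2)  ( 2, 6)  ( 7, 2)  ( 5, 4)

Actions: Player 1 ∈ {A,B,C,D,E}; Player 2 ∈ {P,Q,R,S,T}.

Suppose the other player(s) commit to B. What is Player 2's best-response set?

u_2(P vs B) = 4
u_2(Q vs B) = 5
u_2(R vs B) = 5
u_2(S vs B) = 4
u_2(T vs B) = 0
max payoff 5 at {Q,R}

argmax u_2 = {Q,R}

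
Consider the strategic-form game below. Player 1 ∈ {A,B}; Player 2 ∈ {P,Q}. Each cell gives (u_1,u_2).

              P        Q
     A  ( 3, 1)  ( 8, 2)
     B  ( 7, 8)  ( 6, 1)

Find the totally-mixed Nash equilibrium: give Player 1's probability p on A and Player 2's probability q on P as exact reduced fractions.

P1 indiff ⇒ q·3+(1-q)·8 = q·7+(1-q)·6 ⇒ q(-4) = (1-q)(-2) ⇒ q = 1/3
P2 indiff ⇒ p·1+(1-p)·8 = p·2+(1-p)·1 ⇒ p(-1) = (1-p)(-7) ⇒ p = 7/8

p=7/8, q=1/3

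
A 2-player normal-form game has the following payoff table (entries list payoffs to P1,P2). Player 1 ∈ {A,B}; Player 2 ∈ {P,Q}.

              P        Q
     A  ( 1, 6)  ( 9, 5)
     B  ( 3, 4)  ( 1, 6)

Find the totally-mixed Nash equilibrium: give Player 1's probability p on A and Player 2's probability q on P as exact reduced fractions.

P1 mixes 2/3 on A; P2 mixes 4/5 on P

P1 indiff ⇒ q·1+(1-q)·9 = q·3+(1-q)·1 ⇒ q(-2) = (1-q)(-8) ⇒ q = 4/5
P2 indiff ⇒ p·6+(1-p)·4 = p·5+(1-p)·6 ⇒ p(1) = (1-p)(2) ⇒ p = 2/3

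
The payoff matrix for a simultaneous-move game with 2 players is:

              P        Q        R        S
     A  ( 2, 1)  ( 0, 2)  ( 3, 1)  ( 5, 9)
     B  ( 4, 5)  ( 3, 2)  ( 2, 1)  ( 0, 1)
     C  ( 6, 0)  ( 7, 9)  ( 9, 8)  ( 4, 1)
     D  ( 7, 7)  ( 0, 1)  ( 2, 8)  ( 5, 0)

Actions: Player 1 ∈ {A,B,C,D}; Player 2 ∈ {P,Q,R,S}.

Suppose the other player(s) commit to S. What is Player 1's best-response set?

u_1(A vs S) = 5
u_1(B vs S) = 0
u_1(C vs S) = 4
u_1(D vs S) = 5
max payoff 5 at {A,D}

P1 best: {A,D}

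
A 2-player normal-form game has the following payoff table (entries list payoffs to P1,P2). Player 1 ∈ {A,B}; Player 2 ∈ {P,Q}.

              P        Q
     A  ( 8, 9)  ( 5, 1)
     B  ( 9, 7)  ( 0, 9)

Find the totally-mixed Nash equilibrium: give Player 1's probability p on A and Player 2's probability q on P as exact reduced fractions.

P1 indiff ⇒ q·8+(1-q)·5 = q·9+(1-q)·0 ⇒ q(-1) = (1-q)(-5) ⇒ q = 5/6
P2 indiff ⇒ p·9+(1-p)·7 = p·1+(1-p)·9 ⇒ p(8) = (1-p)(2) ⇒ p = 1/5

(p,q) = (1/5, 5/6)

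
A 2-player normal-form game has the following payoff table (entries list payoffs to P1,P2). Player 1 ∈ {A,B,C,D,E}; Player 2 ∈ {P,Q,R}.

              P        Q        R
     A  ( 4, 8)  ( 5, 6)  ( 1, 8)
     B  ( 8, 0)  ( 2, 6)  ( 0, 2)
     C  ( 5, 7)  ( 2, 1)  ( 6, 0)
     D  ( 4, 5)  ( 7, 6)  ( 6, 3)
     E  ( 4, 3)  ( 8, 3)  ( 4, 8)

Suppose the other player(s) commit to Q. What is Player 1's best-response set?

u_1(A vs Q) = 5
u_1(B vs Q) = 2
u_1(C vs Q) = 2
u_1(D vs Q) = 7
u_1(E vs Q) = 8
max payoff 8 at {E}

BR_1 = {E}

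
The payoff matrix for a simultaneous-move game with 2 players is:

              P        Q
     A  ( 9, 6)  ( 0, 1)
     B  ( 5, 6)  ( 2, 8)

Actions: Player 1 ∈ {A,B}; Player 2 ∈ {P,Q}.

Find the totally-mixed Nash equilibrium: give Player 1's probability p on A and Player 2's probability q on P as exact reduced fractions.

(p,q) = (2/7, 1/3)

P1 indiff ⇒ q·9+(1-q)·0 = q·5+(1-q)·2 ⇒ q(4) = (1-q)(2) ⇒ q = 1/3
P2 indiff ⇒ p·6+(1-p)·6 = p·1+(1-p)·8 ⇒ p(5) = (1-p)(2) ⇒ p = 2/7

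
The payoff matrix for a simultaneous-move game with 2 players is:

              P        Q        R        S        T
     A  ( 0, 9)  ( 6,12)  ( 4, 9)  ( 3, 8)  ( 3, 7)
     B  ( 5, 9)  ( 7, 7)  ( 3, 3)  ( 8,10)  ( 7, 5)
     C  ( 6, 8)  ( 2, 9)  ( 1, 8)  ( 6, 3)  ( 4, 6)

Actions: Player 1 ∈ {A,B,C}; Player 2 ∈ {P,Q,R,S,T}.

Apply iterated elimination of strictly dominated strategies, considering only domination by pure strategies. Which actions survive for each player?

P2 drop R (Q beats it: A:12>9 B:7>3 C:9>8)
P1 drop A (B beats it: P:5>0 Q:7>6 S:8>3 T:7>3)
P2 drop T (P beats it: B:9>5 C:8>6)
P1→{B,C} P2→{P,Q,S}

Remaining: P1:{B,C} P2:{P,Q,S}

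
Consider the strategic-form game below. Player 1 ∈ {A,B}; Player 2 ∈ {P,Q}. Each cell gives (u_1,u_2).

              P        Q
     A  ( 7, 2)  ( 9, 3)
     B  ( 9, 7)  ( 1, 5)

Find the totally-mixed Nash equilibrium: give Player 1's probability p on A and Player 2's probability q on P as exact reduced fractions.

P1 indiff ⇒ q·7+(1-q)·9 = q·9+(1-q)·1 ⇒ q(-2) = (1-q)(-8) ⇒ q = 4/5
P2 indiff ⇒ p·2+(1-p)·7 = p·3+(1-p)·5 ⇒ p(-1) = (1-p)(-2) ⇒ p = 2/3

p=2/3, q=4/5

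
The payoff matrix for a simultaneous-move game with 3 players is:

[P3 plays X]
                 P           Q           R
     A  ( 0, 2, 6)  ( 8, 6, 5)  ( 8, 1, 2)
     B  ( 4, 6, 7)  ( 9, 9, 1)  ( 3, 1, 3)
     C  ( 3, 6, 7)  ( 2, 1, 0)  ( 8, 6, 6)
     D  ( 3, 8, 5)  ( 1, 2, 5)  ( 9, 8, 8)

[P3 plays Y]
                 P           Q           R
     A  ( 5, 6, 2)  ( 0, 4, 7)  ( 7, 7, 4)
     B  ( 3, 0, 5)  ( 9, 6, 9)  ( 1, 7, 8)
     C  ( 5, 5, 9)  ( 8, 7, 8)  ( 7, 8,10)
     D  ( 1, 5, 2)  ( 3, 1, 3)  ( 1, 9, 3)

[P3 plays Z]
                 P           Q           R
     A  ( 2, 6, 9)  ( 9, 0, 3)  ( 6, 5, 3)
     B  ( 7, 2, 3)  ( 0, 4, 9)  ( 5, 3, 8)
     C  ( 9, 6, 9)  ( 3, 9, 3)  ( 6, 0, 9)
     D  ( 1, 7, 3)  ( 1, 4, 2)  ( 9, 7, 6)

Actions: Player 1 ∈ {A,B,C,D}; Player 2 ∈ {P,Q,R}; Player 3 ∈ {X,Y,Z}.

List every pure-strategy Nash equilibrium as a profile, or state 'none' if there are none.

(A,P,X): not NE [P1→B gives 4>0; P2→Q gives 6>2; P3→Z gives 9>6]
(A,P,Y): not NE [P2→R gives 7>6; P3→Z gives 9>2]
(A,P,Z): not NE [P1→C gives 9>2]
(A,Q,X): not NE [P1→B gives 9>8; P3→Y gives 7>5]
(A,Q,Y): not NE [P1→B gives 9>0; P2→R gives 7>4]
(A,Q,Z): not NE [P2→P gives 6>0; P3→Y gives 7>3]
(A,R,X): not NE [P1→D gives 9>8; P2→Q gives 6>1; P3→Y gives 4>2]
(A,R,Y): NE
(A,R,Z): not NE [P1→D gives 9>6; P2→P gives 6>5; P3→Y gives 4>3]
(B,P,X): not NE [P2→Q gives 9>6]
(B,P,Y): not NE [P1→C gives 5>3; P2→R gives 7>0; P3→X gives 7>5]
(B,P,Z): not NE [P1→C gives 9>7; P2→Q gives 4>2; P3→X gives 7>3]
(B,Q,X): not NE [P3→Z gives 9>1]
(B,Q,Y): not NE [P2→R gives 7>6]
(B,Q,Z): not NE [P1→A gives 9>0]
(B,R,X): not NE [P1→D gives 9>3; P2→Q gives 9>1; P3→Z gives 8>3]
(B,R,Y): not NE [P1→C gives 7>1]
(B,R,Z): not NE [P1→D gives 9>5; P2→Q gives 4>3]
(C,P,X): not NE [P1→B gives 4>3; P3→Z gives 9>7]
(C,P,Y): not NE [P2→R gives 8>5]
(C,P,Z): not NE [P2→Q gives 9>6]
(C,Q,X): not NE [P1→B gives 9>2; P2→R gives 6>1; P3→Y gives 8>0]
(C,Q,Y): not NE [P1→B gives 9>8; P2→R gives 8>7]
(C,Q,Z): not NE [P1→A gives 9>3; P3→Y gives 8>3]
(C,R,X): not NE [P1→D gives 9>8; P3→Y gives 10>6]
(C,R,Y): NE
(C,R,Z): not NE [P1→D gives 9>6; P2→Q gives 9>0; P3→Y gives 10>9]
(D,P,X): not NE [P1→B gives 4>3]
(D,P,Y): not NE [P1→C gives 5>1; P2→R gives 9>5; P3→X gives 5>2]
(D,P,Z): not NE [P1→C gives 9>1; P3→X gives 5>3]
(D,Q,X): not NE [P1→B gives 9>1; P2→R gives 8>2]
(D,Q,Y): not NE [P1→B gives 9>3; P2→R gives 9>1; P3→X gives 5>3]
(D,Q,Z): not NE [P1→A gives 9>1; P2→R gives 7>4; P3→X gives 5>2]
(D,R,X): NE
(D,R,Y): not NE [P1→C gives 7>1; P3→X gives 8>3]
(D,R,Z): not NE [P3→X gives 8>6]

PSNE = {(A,R,Y), (C,R,Y), (D,R,X)}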